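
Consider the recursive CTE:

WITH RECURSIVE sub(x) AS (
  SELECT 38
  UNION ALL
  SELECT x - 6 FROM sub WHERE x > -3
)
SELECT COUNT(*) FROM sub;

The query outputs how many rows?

Base: x=38.
Iteration 1: 38 > -3 holds -> x = 38 - 6 = 32.
Iteration 2: 32 > -3 holds -> x = 32 - 6 = 26.
Iteration 3: 26 > -3 holds -> x = 26 - 6 = 20.
Iteration 4: 20 > -3 holds -> x = 20 - 6 = 14.
Iteration 5: 14 > -3 holds -> x = 14 - 6 = 8.
Iteration 6: 8 > -3 holds -> x = 8 - 6 = 2.
Iteration 7: 2 > -3 holds -> x = 2 - 6 = -4.
Iteration 8: -4 > -3 fails; recursion stops.
Total rows emitted: 8.

8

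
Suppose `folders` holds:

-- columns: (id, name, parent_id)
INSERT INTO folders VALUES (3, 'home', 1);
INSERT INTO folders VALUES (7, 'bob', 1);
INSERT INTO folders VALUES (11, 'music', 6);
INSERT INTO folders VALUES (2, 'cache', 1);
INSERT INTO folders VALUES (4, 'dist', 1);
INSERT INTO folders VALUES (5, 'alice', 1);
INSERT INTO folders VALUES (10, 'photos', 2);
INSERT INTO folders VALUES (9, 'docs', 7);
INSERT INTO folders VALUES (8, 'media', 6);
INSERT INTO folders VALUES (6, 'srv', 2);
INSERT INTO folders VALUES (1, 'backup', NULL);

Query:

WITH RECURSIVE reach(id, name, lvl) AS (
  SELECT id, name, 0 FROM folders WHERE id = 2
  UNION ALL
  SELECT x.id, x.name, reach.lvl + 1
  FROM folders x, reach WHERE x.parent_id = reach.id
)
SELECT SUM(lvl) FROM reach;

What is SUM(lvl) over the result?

6

Base: id=2 (cache) at lvl 0.
Iteration 1: rows with parent_id in {2} -> srv (id 6, lvl 1), photos (id 10, lvl 1).
Iteration 2: rows with parent_id in {6,10} -> media (id 8, lvl 2), music (id 11, lvl 2).
Iteration 3: no rows with parent_id in {8,11}; recursion stops.
SUM(lvl) = 0 + 1 + 1 + 2 + 2 = 6.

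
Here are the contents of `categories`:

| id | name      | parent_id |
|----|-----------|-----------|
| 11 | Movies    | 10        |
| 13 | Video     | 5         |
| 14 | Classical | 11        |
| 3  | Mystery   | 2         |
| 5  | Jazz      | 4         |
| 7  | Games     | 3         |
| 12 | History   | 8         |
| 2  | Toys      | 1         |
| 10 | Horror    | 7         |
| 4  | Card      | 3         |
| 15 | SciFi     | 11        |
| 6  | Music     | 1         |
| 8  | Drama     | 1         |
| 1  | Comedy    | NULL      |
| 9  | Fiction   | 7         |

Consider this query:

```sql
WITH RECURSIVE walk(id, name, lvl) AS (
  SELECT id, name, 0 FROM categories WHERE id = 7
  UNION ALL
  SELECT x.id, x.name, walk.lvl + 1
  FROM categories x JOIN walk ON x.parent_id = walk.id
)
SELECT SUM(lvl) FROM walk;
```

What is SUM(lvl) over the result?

10

Base: id=7 (Games) at lvl 0.
Iteration 1: rows with parent_id in {7} -> Fiction (id 9, lvl 1), Horror (id 10, lvl 1).
Iteration 2: rows with parent_id in {9,10} -> Movies (id 11, lvl 2).
Iteration 3: rows with parent_id in {11} -> Classical (id 14, lvl 3), SciFi (id 15, lvl 3).
Iteration 4: no rows with parent_id in {14,15}; recursion stops.
SUM(lvl) = 0 + 1 + 1 + 2 + 3 + 3 = 10.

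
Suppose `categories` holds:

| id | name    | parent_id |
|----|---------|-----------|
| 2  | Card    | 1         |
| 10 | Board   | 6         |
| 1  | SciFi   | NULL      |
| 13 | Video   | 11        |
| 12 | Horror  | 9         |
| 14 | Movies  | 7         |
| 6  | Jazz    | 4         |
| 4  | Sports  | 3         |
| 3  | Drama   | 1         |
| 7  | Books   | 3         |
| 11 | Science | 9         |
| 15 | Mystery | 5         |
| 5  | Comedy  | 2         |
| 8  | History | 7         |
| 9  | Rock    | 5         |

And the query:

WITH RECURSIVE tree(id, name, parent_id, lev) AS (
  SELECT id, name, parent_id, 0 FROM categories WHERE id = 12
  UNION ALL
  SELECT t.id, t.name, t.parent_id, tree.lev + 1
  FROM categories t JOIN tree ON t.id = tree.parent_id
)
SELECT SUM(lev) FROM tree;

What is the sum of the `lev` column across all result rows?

10

Base: id=12 (Horror), parent_id=9, lev 0.
Iteration 1: join on id=9 -> Rock (id 9, parent_id=5, lev 1).
Iteration 2: join on id=5 -> Comedy (id 5, parent_id=2, lev 2).
Iteration 3: join on id=2 -> Card (id 2, parent_id=1, lev 3).
Iteration 4: join on id=1 -> SciFi (id 1, parent_id=NULL, lev 4).
Iteration 5: parent_id is NULL; no match; recursion stops.
SUM(lev) = 0 + 1 + 2 + 3 + 4 = 10.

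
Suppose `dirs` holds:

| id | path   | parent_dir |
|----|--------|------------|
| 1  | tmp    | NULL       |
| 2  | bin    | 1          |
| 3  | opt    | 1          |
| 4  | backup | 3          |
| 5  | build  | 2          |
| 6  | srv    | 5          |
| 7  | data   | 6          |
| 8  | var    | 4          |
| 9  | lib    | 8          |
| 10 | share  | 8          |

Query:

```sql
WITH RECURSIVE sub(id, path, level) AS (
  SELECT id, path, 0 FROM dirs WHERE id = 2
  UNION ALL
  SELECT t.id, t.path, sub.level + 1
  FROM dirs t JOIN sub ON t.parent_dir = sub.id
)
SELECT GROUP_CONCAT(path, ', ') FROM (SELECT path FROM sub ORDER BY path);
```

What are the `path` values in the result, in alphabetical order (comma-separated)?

bin, build, data, srv

Base: id=2 (bin) at level 0.
Iteration 1: rows with parent_dir in {2} -> build (id 5, level 1).
Iteration 2: rows with parent_dir in {5} -> srv (id 6, level 2).
Iteration 3: rows with parent_dir in {6} -> data (id 7, level 3).
Iteration 4: no rows with parent_dir in {7}; recursion stops.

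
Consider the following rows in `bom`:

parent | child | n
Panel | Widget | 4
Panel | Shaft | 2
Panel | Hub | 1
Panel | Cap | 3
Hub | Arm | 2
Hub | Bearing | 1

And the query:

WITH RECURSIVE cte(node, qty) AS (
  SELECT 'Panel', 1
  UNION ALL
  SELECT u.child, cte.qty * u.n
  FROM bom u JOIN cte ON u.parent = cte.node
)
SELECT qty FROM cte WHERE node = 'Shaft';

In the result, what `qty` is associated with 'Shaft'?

2

Base: (Panel, qty=1).
Iteration 1: components of {Panel} -> Cap = 1*3 = 3, Hub = 1*1 = 1, Shaft = 1*2 = 2, Widget = 1*4 = 4.
Iteration 2: components of {Cap,Hub,Shaft,Widget} -> Arm = 1*2 = 2, Bearing = 1*1 = 1.
Iteration 3: no further components; recursion stops.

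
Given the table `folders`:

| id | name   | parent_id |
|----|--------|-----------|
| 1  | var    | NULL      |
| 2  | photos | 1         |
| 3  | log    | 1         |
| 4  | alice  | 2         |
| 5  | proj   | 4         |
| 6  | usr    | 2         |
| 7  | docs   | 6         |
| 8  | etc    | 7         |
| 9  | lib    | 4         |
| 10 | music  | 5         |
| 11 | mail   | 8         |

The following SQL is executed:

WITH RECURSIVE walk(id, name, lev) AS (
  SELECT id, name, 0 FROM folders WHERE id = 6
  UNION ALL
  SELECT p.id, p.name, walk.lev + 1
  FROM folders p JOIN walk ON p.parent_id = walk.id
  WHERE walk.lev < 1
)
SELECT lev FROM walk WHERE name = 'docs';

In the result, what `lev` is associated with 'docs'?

1

Base: id=6 (usr) at lev 0.
Iteration 1: rows with parent_id in {6} -> docs (id 7, lev 1).
Iteration 2: lev < 1 fails for all current rows; recursion stops.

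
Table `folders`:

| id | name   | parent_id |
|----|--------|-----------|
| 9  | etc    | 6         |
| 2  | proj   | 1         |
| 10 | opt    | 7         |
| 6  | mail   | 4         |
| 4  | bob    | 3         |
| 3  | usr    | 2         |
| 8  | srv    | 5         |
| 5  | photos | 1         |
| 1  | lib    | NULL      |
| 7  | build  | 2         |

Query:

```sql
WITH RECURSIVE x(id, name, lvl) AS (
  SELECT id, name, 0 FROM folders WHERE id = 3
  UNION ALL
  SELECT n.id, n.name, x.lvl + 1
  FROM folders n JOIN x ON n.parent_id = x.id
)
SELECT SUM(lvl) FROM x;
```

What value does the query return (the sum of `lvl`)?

6

Base: id=3 (usr) at lvl 0.
Iteration 1: rows with parent_id in {3} -> bob (id 4, lvl 1).
Iteration 2: rows with parent_id in {4} -> mail (id 6, lvl 2).
Iteration 3: rows with parent_id in {6} -> etc (id 9, lvl 3).
Iteration 4: no rows with parent_id in {9}; recursion stops.
SUM(lvl) = 0 + 1 + 2 + 3 = 6.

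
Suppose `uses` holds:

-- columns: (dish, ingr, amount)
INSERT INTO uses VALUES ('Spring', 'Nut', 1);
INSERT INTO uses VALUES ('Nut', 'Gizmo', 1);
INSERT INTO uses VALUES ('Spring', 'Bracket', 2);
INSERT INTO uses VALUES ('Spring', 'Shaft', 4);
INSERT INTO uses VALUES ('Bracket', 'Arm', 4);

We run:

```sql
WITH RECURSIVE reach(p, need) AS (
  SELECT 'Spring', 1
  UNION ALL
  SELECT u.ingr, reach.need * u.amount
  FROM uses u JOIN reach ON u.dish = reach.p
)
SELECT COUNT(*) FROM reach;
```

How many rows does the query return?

6

Base: (Spring, need=1).
Iteration 1: components of {Spring} -> Bracket = 1*2 = 2, Nut = 1*1 = 1, Shaft = 1*4 = 4.
Iteration 2: components of {Bracket,Nut,Shaft} -> Arm = 2*4 = 8, Gizmo = 1*1 = 1.
Iteration 3: no further components; recursion stops.
Total rows emitted: 6.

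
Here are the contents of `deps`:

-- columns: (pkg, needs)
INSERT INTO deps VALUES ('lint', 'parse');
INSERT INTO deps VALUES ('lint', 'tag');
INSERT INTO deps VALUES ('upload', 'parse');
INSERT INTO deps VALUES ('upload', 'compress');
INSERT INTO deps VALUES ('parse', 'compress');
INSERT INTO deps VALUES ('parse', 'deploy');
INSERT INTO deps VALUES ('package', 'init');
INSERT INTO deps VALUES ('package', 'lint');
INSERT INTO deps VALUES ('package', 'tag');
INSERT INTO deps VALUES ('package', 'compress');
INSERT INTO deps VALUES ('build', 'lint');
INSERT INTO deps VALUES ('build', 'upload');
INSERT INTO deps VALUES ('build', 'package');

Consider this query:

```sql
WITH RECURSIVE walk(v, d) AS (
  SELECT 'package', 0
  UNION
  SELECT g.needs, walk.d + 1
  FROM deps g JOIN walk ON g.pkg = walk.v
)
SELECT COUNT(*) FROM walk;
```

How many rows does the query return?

Base: (package, d=0).
Iteration 1: edges from {package} -> (compress, d=1), (init, d=1), (lint, d=1), (tag, d=1).
Iteration 2: edges from {compress,init,lint,tag} -> (parse, d=2), (tag, d=2).
Iteration 3: edges from {parse,tag} -> (compress, d=3), (deploy, d=3).
Iteration 4: no outgoing edges from {compress,deploy}; recursion stops.
Total rows emitted: 9.

9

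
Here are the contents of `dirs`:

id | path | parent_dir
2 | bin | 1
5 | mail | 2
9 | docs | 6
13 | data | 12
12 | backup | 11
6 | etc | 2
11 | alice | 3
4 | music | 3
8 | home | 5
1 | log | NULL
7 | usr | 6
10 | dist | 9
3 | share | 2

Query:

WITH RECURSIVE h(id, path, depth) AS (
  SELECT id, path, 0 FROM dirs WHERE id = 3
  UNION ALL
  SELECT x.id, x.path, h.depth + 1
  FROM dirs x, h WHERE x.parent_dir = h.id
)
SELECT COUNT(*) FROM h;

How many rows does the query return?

Base: id=3 (share) at depth 0.
Iteration 1: rows with parent_dir in {3} -> music (id 4, depth 1), alice (id 11, depth 1).
Iteration 2: rows with parent_dir in {4,11} -> backup (id 12, depth 2).
Iteration 3: rows with parent_dir in {12} -> data (id 13, depth 3).
Iteration 4: no rows with parent_dir in {13}; recursion stops.
Total rows emitted: 5.

5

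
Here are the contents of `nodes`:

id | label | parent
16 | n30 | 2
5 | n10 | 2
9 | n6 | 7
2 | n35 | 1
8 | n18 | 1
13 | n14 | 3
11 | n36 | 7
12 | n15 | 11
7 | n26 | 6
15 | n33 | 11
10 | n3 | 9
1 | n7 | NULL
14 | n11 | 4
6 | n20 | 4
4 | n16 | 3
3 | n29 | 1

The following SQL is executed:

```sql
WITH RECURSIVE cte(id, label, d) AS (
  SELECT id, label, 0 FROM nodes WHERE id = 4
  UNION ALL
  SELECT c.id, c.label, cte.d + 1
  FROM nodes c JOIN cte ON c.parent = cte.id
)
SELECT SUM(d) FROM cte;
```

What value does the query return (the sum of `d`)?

22

Base: id=4 (n16) at d 0.
Iteration 1: rows with parent in {4} -> n20 (id 6, d 1), n11 (id 14, d 1).
Iteration 2: rows with parent in {6,14} -> n26 (id 7, d 2).
Iteration 3: rows with parent in {7} -> n6 (id 9, d 3), n36 (id 11, d 3).
Iteration 4: rows with parent in {9,11} -> n3 (id 10, d 4), n15 (id 12, d 4), n33 (id 15, d 4).
Iteration 5: no rows with parent in {10,12,15}; recursion stops.
SUM(d) = 0 + 1 + 1 + 2 + 3 + 3 + 4 + 4 + 4 = 22.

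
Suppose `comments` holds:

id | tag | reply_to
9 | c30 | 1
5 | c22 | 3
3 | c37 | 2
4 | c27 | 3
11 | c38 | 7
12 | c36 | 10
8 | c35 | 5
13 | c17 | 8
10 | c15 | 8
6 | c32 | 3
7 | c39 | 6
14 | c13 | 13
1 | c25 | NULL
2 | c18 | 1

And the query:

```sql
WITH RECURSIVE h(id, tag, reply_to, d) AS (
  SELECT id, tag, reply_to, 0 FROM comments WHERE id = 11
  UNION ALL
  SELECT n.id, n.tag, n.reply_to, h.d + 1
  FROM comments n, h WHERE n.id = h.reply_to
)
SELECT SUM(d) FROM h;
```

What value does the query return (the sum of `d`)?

15

Base: id=11 (c38), reply_to=7, d 0.
Iteration 1: join on id=7 -> c39 (id 7, reply_to=6, d 1).
Iteration 2: join on id=6 -> c32 (id 6, reply_to=3, d 2).
Iteration 3: join on id=3 -> c37 (id 3, reply_to=2, d 3).
Iteration 4: join on id=2 -> c18 (id 2, reply_to=1, d 4).
Iteration 5: join on id=1 -> c25 (id 1, reply_to=NULL, d 5).
Iteration 6: reply_to is NULL; no match; recursion stops.
SUM(d) = 0 + 1 + 2 + 3 + 4 + 5 = 15.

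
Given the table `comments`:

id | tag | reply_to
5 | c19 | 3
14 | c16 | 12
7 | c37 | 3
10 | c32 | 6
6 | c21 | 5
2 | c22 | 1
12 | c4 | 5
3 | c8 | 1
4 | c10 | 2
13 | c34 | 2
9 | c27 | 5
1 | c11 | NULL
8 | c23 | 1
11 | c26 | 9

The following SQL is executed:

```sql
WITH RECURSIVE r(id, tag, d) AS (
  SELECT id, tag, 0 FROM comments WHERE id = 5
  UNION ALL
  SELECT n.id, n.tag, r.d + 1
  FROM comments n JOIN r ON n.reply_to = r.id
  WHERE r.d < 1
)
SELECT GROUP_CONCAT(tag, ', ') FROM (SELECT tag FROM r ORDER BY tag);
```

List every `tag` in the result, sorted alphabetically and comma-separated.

Base: id=5 (c19) at d 0.
Iteration 1: rows with reply_to in {5} -> c21 (id 6, d 1), c27 (id 9, d 1), c4 (id 12, d 1).
Iteration 2: d < 1 fails for all current rows; recursion stops.

c19, c21, c27, c4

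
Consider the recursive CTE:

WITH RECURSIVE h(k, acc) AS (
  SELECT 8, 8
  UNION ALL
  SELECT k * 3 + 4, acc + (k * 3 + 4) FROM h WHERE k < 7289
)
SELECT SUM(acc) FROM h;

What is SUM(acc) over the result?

Base: k=8, acc=8.
Iteration 1: 8 < 7289 holds -> k = 8 * 3 + 4 = 28, acc = 8 + 28 = 36.
Iteration 2: 28 < 7289 holds -> k = 28 * 3 + 4 = 88, acc = 36 + 88 = 124.
Iteration 3: 88 < 7289 holds -> k = 88 * 3 + 4 = 268, acc = 124 + 268 = 392.
Iteration 4: 268 < 7289 holds -> k = 268 * 3 + 4 = 808, acc = 392 + 808 = 1200.
Iteration 5: 808 < 7289 holds -> k = 808 * 3 + 4 = 2428, acc = 1200 + 2428 = 3628.
Iteration 6: 2428 < 7289 holds -> k = 2428 * 3 + 4 = 7288, acc = 3628 + 7288 = 10916.
Iteration 7: 7288 < 7289 holds -> k = 7288 * 3 + 4 = 21868, acc = 10916 + 21868 = 32784.
Iteration 8: 21868 < 7289 fails; recursion stops.
SUM(acc) = 8 + 36 + 124 + 392 + 1200 + 3628 + 10916 + 32784 = 49088.

49088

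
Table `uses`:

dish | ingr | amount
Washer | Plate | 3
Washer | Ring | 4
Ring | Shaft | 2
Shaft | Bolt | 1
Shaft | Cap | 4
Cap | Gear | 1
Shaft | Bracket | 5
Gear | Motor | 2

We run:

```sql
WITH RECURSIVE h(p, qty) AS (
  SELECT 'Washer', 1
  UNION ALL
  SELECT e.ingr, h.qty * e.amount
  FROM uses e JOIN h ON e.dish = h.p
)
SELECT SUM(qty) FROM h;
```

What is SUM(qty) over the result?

Base: (Washer, qty=1).
Iteration 1: components of {Washer} -> Plate = 1*3 = 3, Ring = 1*4 = 4.
Iteration 2: components of {Plate,Ring} -> Shaft = 4*2 = 8.
Iteration 3: components of {Shaft} -> Bolt = 8*1 = 8, Bracket = 8*5 = 40, Cap = 8*4 = 32.
Iteration 4: components of {Bolt,Bracket,Cap} -> Gear = 32*1 = 32.
Iteration 5: components of {Gear} -> Motor = 32*2 = 64.
Iteration 6: no further components; recursion stops.
SUM(qty) = 1 + 3 + 4 + 8 + 8 + 32 + 40 + 32 + 64 = 192.

192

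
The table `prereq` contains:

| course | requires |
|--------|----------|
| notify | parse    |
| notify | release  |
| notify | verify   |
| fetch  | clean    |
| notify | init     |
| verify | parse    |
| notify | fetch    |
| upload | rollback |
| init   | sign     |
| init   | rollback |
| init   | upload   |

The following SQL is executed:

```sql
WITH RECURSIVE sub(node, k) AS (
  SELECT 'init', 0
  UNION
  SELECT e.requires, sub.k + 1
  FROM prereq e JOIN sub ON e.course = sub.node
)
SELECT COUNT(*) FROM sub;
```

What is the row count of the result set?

Base: (init, k=0).
Iteration 1: edges from {init} -> (rollback, k=1), (sign, k=1), (upload, k=1).
Iteration 2: edges from {rollback,sign,upload} -> (rollback, k=2).
Iteration 3: no outgoing edges from {rollback}; recursion stops.
Total rows emitted: 5.

5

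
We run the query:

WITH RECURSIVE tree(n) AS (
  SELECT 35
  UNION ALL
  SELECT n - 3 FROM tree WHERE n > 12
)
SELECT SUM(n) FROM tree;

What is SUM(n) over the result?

207

Base: n=35.
Iteration 1: 35 > 12 holds -> n = 35 - 3 = 32.
Iteration 2: 32 > 12 holds -> n = 32 - 3 = 29.
Iteration 3: 29 > 12 holds -> n = 29 - 3 = 26.
Iteration 4: 26 > 12 holds -> n = 26 - 3 = 23.
Iteration 5: 23 > 12 holds -> n = 23 - 3 = 20.
Iteration 6: 20 > 12 holds -> n = 20 - 3 = 17.
Iteration 7: 17 > 12 holds -> n = 17 - 3 = 14.
Iteration 8: 14 > 12 holds -> n = 14 - 3 = 11.
Iteration 9: 11 > 12 fails; recursion stops.
SUM(n) = 35 + 32 + 29 + 26 + 23 + 20 + 17 + 14 + 11 = 207.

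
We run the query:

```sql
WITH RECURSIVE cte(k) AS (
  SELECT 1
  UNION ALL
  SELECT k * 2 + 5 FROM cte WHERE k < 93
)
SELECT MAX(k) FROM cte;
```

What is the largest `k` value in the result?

Base: k=1.
Iteration 1: 1 < 93 holds -> k = 1 * 2 + 5 = 7.
Iteration 2: 7 < 93 holds -> k = 7 * 2 + 5 = 19.
Iteration 3: 19 < 93 holds -> k = 19 * 2 + 5 = 43.
Iteration 4: 43 < 93 holds -> k = 43 * 2 + 5 = 91.
Iteration 5: 91 < 93 holds -> k = 91 * 2 + 5 = 187.
Iteration 6: 187 < 93 fails; recursion stops.
k values: 1, 7, 19, 43, 91, 187; the maximum is 187.

187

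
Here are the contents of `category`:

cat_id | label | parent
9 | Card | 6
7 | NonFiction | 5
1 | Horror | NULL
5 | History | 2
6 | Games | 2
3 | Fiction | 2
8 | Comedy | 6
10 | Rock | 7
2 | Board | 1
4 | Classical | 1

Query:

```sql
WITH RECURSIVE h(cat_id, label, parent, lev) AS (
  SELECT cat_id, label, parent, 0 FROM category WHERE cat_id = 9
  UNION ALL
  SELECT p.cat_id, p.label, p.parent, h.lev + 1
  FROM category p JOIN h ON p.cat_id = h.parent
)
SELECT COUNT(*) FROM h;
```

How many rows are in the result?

4

Base: cat_id=9 (Card), parent=6, lev 0.
Iteration 1: join on cat_id=6 -> Games (id 6, parent=2, lev 1).
Iteration 2: join on cat_id=2 -> Board (id 2, parent=1, lev 2).
Iteration 3: join on cat_id=1 -> Horror (id 1, parent=NULL, lev 3).
Iteration 4: parent is NULL; no match; recursion stops.
Total rows emitted: 4.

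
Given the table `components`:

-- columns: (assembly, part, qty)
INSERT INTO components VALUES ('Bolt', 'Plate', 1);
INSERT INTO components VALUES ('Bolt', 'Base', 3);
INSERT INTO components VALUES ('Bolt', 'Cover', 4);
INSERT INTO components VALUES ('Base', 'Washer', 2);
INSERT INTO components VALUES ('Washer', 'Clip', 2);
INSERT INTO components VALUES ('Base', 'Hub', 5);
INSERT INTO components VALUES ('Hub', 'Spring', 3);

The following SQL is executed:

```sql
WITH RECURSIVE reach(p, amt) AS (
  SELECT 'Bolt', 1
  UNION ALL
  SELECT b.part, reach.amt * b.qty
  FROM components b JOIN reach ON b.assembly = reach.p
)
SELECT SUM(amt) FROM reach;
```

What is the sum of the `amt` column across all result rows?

87

Base: (Bolt, amt=1).
Iteration 1: components of {Bolt} -> Base = 1*3 = 3, Cover = 1*4 = 4, Plate = 1*1 = 1.
Iteration 2: components of {Base,Cover,Plate} -> Hub = 3*5 = 15, Washer = 3*2 = 6.
Iteration 3: components of {Hub,Washer} -> Clip = 6*2 = 12, Spring = 15*3 = 45.
Iteration 4: no further components; recursion stops.
SUM(amt) = 1 + 1 + 3 + 4 + 6 + 15 + 12 + 45 = 87.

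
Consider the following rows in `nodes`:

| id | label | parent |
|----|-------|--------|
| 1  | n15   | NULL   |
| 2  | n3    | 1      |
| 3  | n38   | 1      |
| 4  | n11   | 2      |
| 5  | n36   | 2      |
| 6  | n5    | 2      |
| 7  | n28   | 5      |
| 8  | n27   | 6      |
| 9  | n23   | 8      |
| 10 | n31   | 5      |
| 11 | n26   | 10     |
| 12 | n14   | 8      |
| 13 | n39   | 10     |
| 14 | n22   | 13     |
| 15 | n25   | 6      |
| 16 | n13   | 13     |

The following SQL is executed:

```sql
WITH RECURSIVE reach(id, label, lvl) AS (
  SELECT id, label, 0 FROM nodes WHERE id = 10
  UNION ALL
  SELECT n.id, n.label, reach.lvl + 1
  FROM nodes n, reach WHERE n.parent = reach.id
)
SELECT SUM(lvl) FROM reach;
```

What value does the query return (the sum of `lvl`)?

Base: id=10 (n31) at lvl 0.
Iteration 1: rows with parent in {10} -> n26 (id 11, lvl 1), n39 (id 13, lvl 1).
Iteration 2: rows with parent in {11,13} -> n22 (id 14, lvl 2), n13 (id 16, lvl 2).
Iteration 3: no rows with parent in {14,16}; recursion stops.
SUM(lvl) = 0 + 1 + 1 + 2 + 2 = 6.

6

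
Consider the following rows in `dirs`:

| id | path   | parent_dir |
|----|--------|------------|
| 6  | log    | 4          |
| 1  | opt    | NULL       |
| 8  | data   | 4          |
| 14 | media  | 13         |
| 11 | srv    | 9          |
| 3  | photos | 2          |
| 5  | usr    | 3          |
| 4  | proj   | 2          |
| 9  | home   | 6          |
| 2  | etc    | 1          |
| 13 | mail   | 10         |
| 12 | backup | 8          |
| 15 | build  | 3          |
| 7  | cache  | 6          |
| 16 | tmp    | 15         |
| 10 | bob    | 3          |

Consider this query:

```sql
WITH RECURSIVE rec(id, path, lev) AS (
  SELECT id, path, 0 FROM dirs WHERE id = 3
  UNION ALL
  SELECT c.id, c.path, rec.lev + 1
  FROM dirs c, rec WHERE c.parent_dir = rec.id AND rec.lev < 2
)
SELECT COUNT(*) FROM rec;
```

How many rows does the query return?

6

Base: id=3 (photos) at lev 0.
Iteration 1: rows with parent_dir in {3} -> usr (id 5, lev 1), bob (id 10, lev 1), build (id 15, lev 1).
Iteration 2: rows with parent_dir in {5,10,15} -> mail (id 13, lev 2), tmp (id 16, lev 2).
Iteration 3: lev < 2 fails for all current rows; recursion stops.
Total rows emitted: 6.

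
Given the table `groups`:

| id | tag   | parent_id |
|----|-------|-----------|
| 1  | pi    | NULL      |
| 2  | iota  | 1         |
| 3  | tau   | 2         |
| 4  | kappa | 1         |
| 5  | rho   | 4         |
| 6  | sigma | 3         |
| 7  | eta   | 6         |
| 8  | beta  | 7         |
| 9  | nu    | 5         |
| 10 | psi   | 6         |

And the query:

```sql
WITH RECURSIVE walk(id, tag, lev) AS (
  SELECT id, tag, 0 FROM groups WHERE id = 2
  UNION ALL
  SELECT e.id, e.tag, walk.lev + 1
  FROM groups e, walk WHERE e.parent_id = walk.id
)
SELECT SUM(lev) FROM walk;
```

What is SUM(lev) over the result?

13

Base: id=2 (iota) at lev 0.
Iteration 1: rows with parent_id in {2} -> tau (id 3, lev 1).
Iteration 2: rows with parent_id in {3} -> sigma (id 6, lev 2).
Iteration 3: rows with parent_id in {6} -> eta (id 7, lev 3), psi (id 10, lev 3).
Iteration 4: rows with parent_id in {7,10} -> beta (id 8, lev 4).
Iteration 5: no rows with parent_id in {8}; recursion stops.
SUM(lev) = 0 + 1 + 2 + 3 + 3 + 4 = 13.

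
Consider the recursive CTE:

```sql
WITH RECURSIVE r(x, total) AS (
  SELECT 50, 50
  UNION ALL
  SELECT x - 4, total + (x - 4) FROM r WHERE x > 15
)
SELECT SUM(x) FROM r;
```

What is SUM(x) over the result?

Base: x=50, total=50.
Iteration 1: 50 > 15 holds -> x = 50 - 4 = 46, total = 50 + 46 = 96.
Iteration 2: 46 > 15 holds -> x = 46 - 4 = 42, total = 96 + 42 = 138.
Iteration 3: 42 > 15 holds -> x = 42 - 4 = 38, total = 138 + 38 = 176.
Iteration 4: 38 > 15 holds -> x = 38 - 4 = 34, total = 176 + 34 = 210.
Iteration 5: 34 > 15 holds -> x = 34 - 4 = 30, total = 210 + 30 = 240.
Iteration 6: 30 > 15 holds -> x = 30 - 4 = 26, total = 240 + 26 = 266.
Iteration 7: 26 > 15 holds -> x = 26 - 4 = 22, total = 266 + 22 = 288.
Iteration 8: 22 > 15 holds -> x = 22 - 4 = 18, total = 288 + 18 = 306.
Iteration 9: 18 > 15 holds -> x = 18 - 4 = 14, total = 306 + 14 = 320.
Iteration 10: 14 > 15 fails; recursion stops.
SUM(x) = 50 + 46 + 42 + 38 + 34 + 30 + 26 + 22 + 18 + 14 = 320.

320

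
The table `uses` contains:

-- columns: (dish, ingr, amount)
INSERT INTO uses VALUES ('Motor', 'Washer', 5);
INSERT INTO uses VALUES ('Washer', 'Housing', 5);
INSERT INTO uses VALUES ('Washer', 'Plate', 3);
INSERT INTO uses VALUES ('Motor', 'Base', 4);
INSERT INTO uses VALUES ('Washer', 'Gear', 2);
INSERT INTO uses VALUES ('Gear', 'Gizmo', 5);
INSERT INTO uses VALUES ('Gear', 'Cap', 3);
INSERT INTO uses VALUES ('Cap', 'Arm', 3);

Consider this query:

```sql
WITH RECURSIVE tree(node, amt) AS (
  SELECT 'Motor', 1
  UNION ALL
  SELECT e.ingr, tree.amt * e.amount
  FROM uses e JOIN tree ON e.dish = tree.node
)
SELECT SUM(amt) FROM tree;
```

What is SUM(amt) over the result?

230

Base: (Motor, amt=1).
Iteration 1: components of {Motor} -> Base = 1*4 = 4, Washer = 1*5 = 5.
Iteration 2: components of {Base,Washer} -> Gear = 5*2 = 10, Housing = 5*5 = 25, Plate = 5*3 = 15.
Iteration 3: components of {Gear,Housing,Plate} -> Cap = 10*3 = 30, Gizmo = 10*5 = 50.
Iteration 4: components of {Cap,Gizmo} -> Arm = 30*3 = 90.
Iteration 5: no further components; recursion stops.
SUM(amt) = 1 + 5 + 4 + 25 + 15 + 10 + 50 + 30 + 90 = 230.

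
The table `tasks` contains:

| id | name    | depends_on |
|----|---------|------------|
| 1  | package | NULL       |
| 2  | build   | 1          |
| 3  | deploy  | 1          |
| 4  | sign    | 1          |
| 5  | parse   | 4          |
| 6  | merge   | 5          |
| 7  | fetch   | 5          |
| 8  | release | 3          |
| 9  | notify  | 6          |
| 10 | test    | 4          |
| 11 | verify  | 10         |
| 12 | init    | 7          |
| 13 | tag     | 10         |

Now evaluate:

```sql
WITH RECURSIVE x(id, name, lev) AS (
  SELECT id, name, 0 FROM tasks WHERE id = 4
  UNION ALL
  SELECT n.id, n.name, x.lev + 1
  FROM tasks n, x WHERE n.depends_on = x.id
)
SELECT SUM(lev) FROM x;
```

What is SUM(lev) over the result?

Base: id=4 (sign) at lev 0.
Iteration 1: rows with depends_on in {4} -> parse (id 5, lev 1), test (id 10, lev 1).
Iteration 2: rows with depends_on in {5,10} -> merge (id 6, lev 2), fetch (id 7, lev 2), verify (id 11, lev 2), tag (id 13, lev 2).
Iteration 3: rows with depends_on in {6,7,11,13} -> notify (id 9, lev 3), init (id 12, lev 3).
Iteration 4: no rows with depends_on in {9,12}; recursion stops.
SUM(lev) = 0 + 1 + 1 + 2 + 2 + 2 + 2 + 3 + 3 = 16.

16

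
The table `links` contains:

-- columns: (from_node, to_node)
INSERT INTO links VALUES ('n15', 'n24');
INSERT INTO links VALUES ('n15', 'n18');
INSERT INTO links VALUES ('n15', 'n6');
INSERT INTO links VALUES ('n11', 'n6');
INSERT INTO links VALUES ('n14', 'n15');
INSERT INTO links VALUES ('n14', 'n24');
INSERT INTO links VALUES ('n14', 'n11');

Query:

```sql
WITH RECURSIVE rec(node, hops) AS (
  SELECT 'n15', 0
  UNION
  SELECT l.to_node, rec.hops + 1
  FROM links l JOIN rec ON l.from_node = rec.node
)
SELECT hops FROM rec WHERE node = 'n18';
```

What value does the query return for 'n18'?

Base: (n15, hops=0).
Iteration 1: edges from {n15} -> (n18, hops=1), (n24, hops=1), (n6, hops=1).
Iteration 2: no outgoing edges from {n18,n24,n6}; recursion stops.

1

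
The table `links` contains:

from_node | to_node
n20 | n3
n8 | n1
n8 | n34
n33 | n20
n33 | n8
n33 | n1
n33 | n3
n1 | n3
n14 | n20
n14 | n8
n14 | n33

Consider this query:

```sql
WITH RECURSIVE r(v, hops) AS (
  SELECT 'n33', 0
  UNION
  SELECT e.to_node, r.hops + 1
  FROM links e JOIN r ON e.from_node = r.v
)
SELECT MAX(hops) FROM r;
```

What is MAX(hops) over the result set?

Base: (n33, hops=0).
Iteration 1: edges from {n33} -> (n1, hops=1), (n20, hops=1), (n3, hops=1), (n8, hops=1).
Iteration 2: edges from {n1,n20,n3,n8} -> (n1, hops=2), (n3, hops=2), (n34, hops=2). [UNION drops 1 duplicate row(s)]
Iteration 3: edges from {n1,n3,n34} -> (n3, hops=3).
Iteration 4: no outgoing edges from {n3}; recursion stops.
hops values: 0, 1, 1, 1, 1, 2, 2, 2, 3; the maximum is 3.

3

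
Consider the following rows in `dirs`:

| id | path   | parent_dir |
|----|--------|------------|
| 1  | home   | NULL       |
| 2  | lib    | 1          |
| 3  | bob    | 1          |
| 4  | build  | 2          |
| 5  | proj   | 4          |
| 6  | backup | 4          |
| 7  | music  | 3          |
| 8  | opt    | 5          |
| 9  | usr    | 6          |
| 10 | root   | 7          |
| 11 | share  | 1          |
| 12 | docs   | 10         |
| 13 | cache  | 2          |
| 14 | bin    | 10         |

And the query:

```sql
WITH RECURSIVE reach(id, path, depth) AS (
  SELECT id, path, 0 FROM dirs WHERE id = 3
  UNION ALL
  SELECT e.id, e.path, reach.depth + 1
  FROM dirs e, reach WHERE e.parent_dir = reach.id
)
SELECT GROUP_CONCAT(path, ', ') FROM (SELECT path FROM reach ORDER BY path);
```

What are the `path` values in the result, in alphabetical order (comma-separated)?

Base: id=3 (bob) at depth 0.
Iteration 1: rows with parent_dir in {3} -> music (id 7, depth 1).
Iteration 2: rows with parent_dir in {7} -> root (id 10, depth 2).
Iteration 3: rows with parent_dir in {10} -> docs (id 12, depth 3), bin (id 14, depth 3).
Iteration 4: no rows with parent_dir in {12,14}; recursion stops.

bin, bob, docs, music, root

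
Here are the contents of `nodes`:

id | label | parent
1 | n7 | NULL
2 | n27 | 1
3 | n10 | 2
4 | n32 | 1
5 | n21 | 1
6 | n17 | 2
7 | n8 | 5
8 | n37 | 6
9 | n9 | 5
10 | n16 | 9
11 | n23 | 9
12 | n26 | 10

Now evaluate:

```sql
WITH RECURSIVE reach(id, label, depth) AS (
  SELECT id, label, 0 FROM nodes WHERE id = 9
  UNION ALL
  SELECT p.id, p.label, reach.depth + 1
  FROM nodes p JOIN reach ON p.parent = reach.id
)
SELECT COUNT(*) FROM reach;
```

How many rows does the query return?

Base: id=9 (n9) at depth 0.
Iteration 1: rows with parent in {9} -> n16 (id 10, depth 1), n23 (id 11, depth 1).
Iteration 2: rows with parent in {10,11} -> n26 (id 12, depth 2).
Iteration 3: no rows with parent in {12}; recursion stops.
Total rows emitted: 4.

4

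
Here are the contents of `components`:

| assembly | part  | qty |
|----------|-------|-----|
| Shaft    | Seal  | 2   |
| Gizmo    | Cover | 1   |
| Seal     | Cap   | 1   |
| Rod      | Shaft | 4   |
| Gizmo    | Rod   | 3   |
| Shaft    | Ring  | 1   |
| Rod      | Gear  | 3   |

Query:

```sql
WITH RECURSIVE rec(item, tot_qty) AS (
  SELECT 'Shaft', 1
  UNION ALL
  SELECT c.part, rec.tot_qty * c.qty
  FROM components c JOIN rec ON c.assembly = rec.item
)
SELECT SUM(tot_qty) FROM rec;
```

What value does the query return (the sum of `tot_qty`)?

6

Base: (Shaft, tot_qty=1).
Iteration 1: components of {Shaft} -> Ring = 1*1 = 1, Seal = 1*2 = 2.
Iteration 2: components of {Ring,Seal} -> Cap = 2*1 = 2.
Iteration 3: no further components; recursion stops.
SUM(tot_qty) = 1 + 1 + 2 + 2 = 6.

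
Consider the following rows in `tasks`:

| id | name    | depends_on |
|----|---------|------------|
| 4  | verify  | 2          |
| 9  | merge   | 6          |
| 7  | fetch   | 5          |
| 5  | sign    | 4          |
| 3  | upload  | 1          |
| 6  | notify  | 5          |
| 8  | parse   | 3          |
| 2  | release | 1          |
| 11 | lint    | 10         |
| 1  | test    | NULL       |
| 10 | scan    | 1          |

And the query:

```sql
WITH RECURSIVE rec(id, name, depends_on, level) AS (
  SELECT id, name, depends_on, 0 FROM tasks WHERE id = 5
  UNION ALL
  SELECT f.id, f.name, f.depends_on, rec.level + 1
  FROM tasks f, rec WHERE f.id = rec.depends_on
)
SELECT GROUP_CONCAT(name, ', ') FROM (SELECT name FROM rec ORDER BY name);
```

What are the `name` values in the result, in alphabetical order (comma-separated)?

Base: id=5 (sign), depends_on=4, level 0.
Iteration 1: join on id=4 -> verify (id 4, depends_on=2, level 1).
Iteration 2: join on id=2 -> release (id 2, depends_on=1, level 2).
Iteration 3: join on id=1 -> test (id 1, depends_on=NULL, level 3).
Iteration 4: depends_on is NULL; no match; recursion stops.

release, sign, test, verify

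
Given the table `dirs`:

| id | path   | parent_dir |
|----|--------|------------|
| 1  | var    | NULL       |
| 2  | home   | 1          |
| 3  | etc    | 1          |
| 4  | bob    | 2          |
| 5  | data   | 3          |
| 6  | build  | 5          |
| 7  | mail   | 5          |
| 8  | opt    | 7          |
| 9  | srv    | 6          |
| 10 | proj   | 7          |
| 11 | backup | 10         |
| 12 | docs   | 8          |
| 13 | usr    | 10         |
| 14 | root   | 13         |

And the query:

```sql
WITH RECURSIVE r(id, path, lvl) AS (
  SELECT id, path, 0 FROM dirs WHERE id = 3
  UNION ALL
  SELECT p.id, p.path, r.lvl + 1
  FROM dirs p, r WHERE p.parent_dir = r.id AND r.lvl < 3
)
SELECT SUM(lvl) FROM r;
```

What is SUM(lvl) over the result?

Base: id=3 (etc) at lvl 0.
Iteration 1: rows with parent_dir in {3} -> data (id 5, lvl 1).
Iteration 2: rows with parent_dir in {5} -> build (id 6, lvl 2), mail (id 7, lvl 2).
Iteration 3: rows with parent_dir in {6,7} -> opt (id 8, lvl 3), srv (id 9, lvl 3), proj (id 10, lvl 3).
Iteration 4: lvl < 3 fails for all current rows; recursion stops.
SUM(lvl) = 0 + 1 + 2 + 2 + 3 + 3 + 3 = 14.

14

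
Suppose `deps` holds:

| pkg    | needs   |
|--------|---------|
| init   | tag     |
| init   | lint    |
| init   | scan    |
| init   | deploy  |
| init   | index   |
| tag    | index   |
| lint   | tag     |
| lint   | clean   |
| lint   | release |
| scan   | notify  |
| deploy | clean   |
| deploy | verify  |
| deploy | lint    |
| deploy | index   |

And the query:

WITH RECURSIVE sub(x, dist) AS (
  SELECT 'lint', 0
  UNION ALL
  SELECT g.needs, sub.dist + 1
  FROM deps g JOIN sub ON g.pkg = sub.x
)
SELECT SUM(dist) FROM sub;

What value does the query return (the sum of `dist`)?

5

Base: (lint, dist=0).
Iteration 1: edges from {lint} -> (clean, dist=1), (release, dist=1), (tag, dist=1).
Iteration 2: edges from {clean,release,tag} -> (index, dist=2).
Iteration 3: no outgoing edges from {index}; recursion stops.
SUM(dist) = 0 + 1 + 1 + 1 + 2 = 5.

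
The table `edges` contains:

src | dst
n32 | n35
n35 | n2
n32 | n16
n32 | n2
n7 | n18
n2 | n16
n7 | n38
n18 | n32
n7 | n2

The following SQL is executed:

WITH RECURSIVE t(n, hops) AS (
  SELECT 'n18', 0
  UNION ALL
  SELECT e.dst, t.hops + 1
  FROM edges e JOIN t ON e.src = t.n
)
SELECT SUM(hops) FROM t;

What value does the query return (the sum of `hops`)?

Base: (n18, hops=0).
Iteration 1: edges from {n18} -> (n32, hops=1).
Iteration 2: edges from {n32} -> (n16, hops=2), (n2, hops=2), (n35, hops=2).
Iteration 3: edges from {n16,n2,n35} -> (n16, hops=3), (n2, hops=3).
Iteration 4: edges from {n16,n2} -> (n16, hops=4).
Iteration 5: no outgoing edges from {n16}; recursion stops.
SUM(hops) = 0 + 1 + 2 + 2 + 2 + 3 + 3 + 4 = 17.

17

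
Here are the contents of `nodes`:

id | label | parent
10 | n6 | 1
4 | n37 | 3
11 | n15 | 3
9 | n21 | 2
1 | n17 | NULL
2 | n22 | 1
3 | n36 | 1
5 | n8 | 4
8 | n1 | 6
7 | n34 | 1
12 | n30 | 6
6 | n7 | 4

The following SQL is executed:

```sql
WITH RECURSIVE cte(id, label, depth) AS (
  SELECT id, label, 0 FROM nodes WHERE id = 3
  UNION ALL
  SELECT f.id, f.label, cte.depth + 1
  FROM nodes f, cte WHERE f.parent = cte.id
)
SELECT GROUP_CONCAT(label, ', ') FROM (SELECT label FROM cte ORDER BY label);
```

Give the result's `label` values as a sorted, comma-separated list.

Base: id=3 (n36) at depth 0.
Iteration 1: rows with parent in {3} -> n37 (id 4, depth 1), n15 (id 11, depth 1).
Iteration 2: rows with parent in {4,11} -> n8 (id 5, depth 2), n7 (id 6, depth 2).
Iteration 3: rows with parent in {5,6} -> n1 (id 8, depth 3), n30 (id 12, depth 3).
Iteration 4: no rows with parent in {8,12}; recursion stops.

n1, n15, n30, n36, n37, n7, n8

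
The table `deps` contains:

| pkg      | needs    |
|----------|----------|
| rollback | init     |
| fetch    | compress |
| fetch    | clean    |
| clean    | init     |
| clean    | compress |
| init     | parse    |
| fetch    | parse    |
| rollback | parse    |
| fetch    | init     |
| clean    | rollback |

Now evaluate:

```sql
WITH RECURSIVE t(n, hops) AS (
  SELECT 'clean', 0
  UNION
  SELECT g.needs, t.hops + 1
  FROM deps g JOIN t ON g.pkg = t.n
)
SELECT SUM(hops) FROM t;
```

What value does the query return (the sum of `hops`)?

Base: (clean, hops=0).
Iteration 1: edges from {clean} -> (compress, hops=1), (init, hops=1), (rollback, hops=1).
Iteration 2: edges from {compress,init,rollback} -> (init, hops=2), (parse, hops=2). [UNION drops 1 duplicate row(s)]
Iteration 3: edges from {init,parse} -> (parse, hops=3).
Iteration 4: no outgoing edges from {parse}; recursion stops.
SUM(hops) = 0 + 1 + 1 + 1 + 2 + 2 + 3 = 10.

10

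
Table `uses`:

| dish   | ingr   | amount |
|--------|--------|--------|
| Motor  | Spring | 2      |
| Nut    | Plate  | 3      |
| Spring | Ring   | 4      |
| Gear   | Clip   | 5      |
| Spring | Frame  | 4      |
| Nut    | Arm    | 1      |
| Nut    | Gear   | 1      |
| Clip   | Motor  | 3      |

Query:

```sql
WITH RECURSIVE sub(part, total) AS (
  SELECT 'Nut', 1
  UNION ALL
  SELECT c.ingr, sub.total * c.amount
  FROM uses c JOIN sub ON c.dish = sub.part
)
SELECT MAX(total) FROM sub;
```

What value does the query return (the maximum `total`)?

Base: (Nut, total=1).
Iteration 1: components of {Nut} -> Arm = 1*1 = 1, Gear = 1*1 = 1, Plate = 1*3 = 3.
Iteration 2: components of {Arm,Gear,Plate} -> Clip = 1*5 = 5.
Iteration 3: components of {Clip} -> Motor = 5*3 = 15.
Iteration 4: components of {Motor} -> Spring = 15*2 = 30.
Iteration 5: components of {Spring} -> Frame = 30*4 = 120, Ring = 30*4 = 120.
Iteration 6: no further components; recursion stops.
total values: 1, 1, 3, 1, 5, 15, 30, 120, 120; the maximum is 120.

120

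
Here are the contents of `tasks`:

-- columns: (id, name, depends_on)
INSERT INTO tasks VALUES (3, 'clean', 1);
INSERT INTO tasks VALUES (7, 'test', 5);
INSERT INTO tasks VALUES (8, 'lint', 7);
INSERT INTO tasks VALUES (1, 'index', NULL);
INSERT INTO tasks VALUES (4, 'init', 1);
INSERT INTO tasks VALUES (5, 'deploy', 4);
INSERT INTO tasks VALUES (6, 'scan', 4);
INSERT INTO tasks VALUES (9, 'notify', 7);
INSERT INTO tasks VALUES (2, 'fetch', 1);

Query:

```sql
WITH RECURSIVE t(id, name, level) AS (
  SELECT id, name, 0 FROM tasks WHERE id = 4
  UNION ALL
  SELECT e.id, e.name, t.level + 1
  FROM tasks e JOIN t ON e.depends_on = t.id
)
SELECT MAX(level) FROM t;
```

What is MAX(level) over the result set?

3

Base: id=4 (init) at level 0.
Iteration 1: rows with depends_on in {4} -> deploy (id 5, level 1), scan (id 6, level 1).
Iteration 2: rows with depends_on in {5,6} -> test (id 7, level 2).
Iteration 3: rows with depends_on in {7} -> lint (id 8, level 3), notify (id 9, level 3).
Iteration 4: no rows with depends_on in {8,9}; recursion stops.
level values: 0, 1, 1, 2, 3, 3; the maximum is 3.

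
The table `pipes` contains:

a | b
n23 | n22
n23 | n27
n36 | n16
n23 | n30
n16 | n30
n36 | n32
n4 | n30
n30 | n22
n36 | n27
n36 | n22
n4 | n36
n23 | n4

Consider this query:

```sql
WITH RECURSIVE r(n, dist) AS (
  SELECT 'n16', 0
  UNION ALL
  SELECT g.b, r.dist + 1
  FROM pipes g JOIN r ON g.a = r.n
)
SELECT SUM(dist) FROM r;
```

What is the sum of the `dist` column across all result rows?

Base: (n16, dist=0).
Iteration 1: edges from {n16} -> (n30, dist=1).
Iteration 2: edges from {n30} -> (n22, dist=2).
Iteration 3: no outgoing edges from {n22}; recursion stops.
SUM(dist) = 0 + 1 + 2 = 3.

3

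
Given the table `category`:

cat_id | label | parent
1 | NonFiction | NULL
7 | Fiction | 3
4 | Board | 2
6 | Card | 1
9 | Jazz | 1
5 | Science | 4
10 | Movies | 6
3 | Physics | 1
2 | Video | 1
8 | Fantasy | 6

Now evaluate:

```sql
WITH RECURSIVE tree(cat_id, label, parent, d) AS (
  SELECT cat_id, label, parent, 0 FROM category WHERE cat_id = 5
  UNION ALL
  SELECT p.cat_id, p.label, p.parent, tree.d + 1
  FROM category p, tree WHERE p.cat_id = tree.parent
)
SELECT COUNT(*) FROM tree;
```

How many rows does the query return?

Base: cat_id=5 (Science), parent=4, d 0.
Iteration 1: join on cat_id=4 -> Board (id 4, parent=2, d 1).
Iteration 2: join on cat_id=2 -> Video (id 2, parent=1, d 2).
Iteration 3: join on cat_id=1 -> NonFiction (id 1, parent=NULL, d 3).
Iteration 4: parent is NULL; no match; recursion stops.
Total rows emitted: 4.

4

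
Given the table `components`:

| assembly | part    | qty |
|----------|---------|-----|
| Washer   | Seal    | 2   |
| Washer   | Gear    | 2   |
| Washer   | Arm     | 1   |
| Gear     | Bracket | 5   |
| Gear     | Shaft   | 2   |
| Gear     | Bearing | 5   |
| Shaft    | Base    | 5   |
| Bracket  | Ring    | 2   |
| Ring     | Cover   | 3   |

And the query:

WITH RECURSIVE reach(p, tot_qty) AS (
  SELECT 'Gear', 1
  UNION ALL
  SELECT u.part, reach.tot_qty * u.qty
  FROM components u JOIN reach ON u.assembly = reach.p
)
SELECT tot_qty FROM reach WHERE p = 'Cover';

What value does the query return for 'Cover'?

30

Base: (Gear, tot_qty=1).
Iteration 1: components of {Gear} -> Bearing = 1*5 = 5, Bracket = 1*5 = 5, Shaft = 1*2 = 2.
Iteration 2: components of {Bearing,Bracket,Shaft} -> Base = 2*5 = 10, Ring = 5*2 = 10.
Iteration 3: components of {Base,Ring} -> Cover = 10*3 = 30.
Iteration 4: no further components; recursion stops.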